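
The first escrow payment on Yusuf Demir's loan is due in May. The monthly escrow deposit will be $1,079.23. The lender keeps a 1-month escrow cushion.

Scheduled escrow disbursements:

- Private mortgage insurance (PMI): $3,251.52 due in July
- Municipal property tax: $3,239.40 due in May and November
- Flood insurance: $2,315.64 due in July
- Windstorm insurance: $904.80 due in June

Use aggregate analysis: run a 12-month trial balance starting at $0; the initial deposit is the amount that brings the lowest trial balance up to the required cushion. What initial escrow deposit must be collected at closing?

Cushion = 1 × $1,079.23 = $1,079.23
Trial balance (start $0, +$1,079.23 each month, − disbursements):
  May: +$1,079.23 − $3,239.40 → -$2,160.17
  Jun: +$1,079.23 − $904.80 → -$1,985.74
  Jul: +$1,079.23 − $5,567.16 → -$6,473.67
  Aug: +$1,079.23 → -$5,394.44
  Sep: +$1,079.23 → -$4,315.21
  Oct: +$1,079.23 → -$3,235.98
  Nov: +$1,079.23 − $3,239.40 → -$5,396.15
  Dec: +$1,079.23 → -$4,316.92
  Jan: +$1,079.23 → -$3,237.69
  Feb: +$1,079.23 → -$2,158.46
  Mar: +$1,079.23 → -$1,079.23
  Apr: +$1,079.23 → $0.00
Lowest trial balance = -$6,473.67 (Jul)
Initial deposit = cushion − low point = $1,079.23 − (-$6,473.67) = $7,552.90

$7,552.90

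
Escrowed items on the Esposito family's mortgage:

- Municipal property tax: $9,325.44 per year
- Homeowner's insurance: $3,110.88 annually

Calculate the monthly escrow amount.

$1,036.36

Municipal property tax = $9,325.44
Homeowner's insurance = $3,110.88
Yearly total = $9,325.44 + $3,110.88 = $12,436.32
Monthly escrow = $12,436.32 / 12 = $1,036.36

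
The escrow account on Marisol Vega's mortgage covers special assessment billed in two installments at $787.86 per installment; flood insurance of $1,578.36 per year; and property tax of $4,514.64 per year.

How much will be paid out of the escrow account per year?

$7,668.72

Special assessment — $787.86 × 2 = $1,575.72
Flood insurance — $1,578.36
Property tax — $4,514.64
Total per year = $1,575.72 + $1,578.36 + $4,514.64 = $7,668.72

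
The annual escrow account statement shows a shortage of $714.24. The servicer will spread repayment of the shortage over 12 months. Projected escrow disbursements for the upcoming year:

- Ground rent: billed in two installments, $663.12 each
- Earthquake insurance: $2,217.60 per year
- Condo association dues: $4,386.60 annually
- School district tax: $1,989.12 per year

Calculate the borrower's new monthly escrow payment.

Ground rent: $663.12 × 2 = $1,326.24 annually
Earthquake insurance: $2,217.60 annually
Condo association dues: $4,386.60 annually
School district tax: $1,989.12 annually
Total annual escrow = $1,326.24 + $2,217.60 + $4,386.60 + $1,989.12 = $9,919.56
Monthly escrow = $9,919.56 ÷ 12 = $826.63
Shortage spread = $714.24 / 12 = $59.52/mo
New monthly escrow = $826.63 + $59.52 = $886.15

$886.15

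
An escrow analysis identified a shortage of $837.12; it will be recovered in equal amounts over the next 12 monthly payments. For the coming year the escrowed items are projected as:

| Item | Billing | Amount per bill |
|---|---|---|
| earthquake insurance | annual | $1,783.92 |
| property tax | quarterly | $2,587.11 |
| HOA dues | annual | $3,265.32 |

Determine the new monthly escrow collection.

Earthquake insurance — $1,783.92/yr
Property tax — $2,587.11 × 4 = $10,348.44/yr
HOA dues — $3,265.32/yr
Annual escrow total = $1,783.92 + $10,348.44 + $3,265.32 = $15,397.68
Monthly escrow = $15,397.68 / 12 = $1,283.14
Shortage per month = $837.12 ÷ 12 = $69.76
Adjusted monthly = $1,283.14 + $69.76 = $1,352.90

$1,352.90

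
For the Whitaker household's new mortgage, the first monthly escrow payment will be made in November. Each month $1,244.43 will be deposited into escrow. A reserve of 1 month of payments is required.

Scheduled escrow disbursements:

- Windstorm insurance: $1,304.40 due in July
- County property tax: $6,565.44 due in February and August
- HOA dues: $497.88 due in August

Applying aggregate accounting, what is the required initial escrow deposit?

$3,733.29

Cushion = 1 × $1,244.43 = $1,244.43
Trial balance (start $0, +$1,244.43 each month, − disbursements):
  Nov: +$1,244.43 → $1,244.43
  Dec: +$1,244.43 → $2,488.86
  Jan: +$1,244.43 → $3,733.29
  Feb: +$1,244.43 − $6,565.44 → -$1,587.72
  Mar: +$1,244.43 → -$343.29
  Apr: +$1,244.43 → $901.14
  May: +$1,244.43 → $2,145.57
  Jun: +$1,244.43 → $3,390.00
  Jul: +$1,244.43 − $1,304.40 → $3,330.03
  Aug: +$1,244.43 − $7,063.32 → -$2,488.86
  Sep: +$1,244.43 → -$1,244.43
  Oct: +$1,244.43 → $0.00
Lowest trial balance = -$2,488.86 (Aug)
Initial deposit = cushion − low point = $1,244.43 − (-$2,488.86) = $3,733.29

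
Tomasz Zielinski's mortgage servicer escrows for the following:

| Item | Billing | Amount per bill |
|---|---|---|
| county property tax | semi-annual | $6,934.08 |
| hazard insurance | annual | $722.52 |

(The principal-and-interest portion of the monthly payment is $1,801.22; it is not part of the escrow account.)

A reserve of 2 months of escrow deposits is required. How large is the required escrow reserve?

$2,431.78

County property tax — $6,934.08 × 2 = $13,868.16
Hazard insurance — $722.52
Total per year = $13,868.16 + $722.52 = $14,590.68
Per month = $14,590.68 / 12 = $1,215.89
Cushion = 2 × $1,215.89 = $2,431.78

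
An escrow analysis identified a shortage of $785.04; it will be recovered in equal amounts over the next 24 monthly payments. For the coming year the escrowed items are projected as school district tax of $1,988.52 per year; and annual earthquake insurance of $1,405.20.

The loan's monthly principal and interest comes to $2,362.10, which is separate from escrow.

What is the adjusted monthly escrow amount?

$315.52

School district tax — $1,988.52
Earthquake insurance — $1,405.20
Annual escrow total = $3,393.72
Monthly = $3,393.72 / 12 = $282.81
Monthly shortage recovery: $785.04 ÷ 24 = $32.71
Adjusted monthly = $282.81 + $32.71 = $315.52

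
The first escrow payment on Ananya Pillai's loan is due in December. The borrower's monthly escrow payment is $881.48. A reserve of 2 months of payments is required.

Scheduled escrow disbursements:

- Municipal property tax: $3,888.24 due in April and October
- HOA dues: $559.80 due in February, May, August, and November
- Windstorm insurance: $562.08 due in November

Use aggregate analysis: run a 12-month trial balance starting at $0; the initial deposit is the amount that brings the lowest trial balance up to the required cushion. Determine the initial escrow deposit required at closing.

$1,803.60

Cushion = 2 × $881.48 = $1,762.96
Trial balance (start $0, +$881.48 each month, − disbursements):
  Dec: +$881.48 → $881.48
  Jan: +$881.48 → $1,762.96
  Feb: +$881.48 − $559.80 → $2,084.64
  Mar: +$881.48 → $2,966.12
  Apr: +$881.48 − $3,888.24 → -$40.64
  May: +$881.48 − $559.80 → $281.04
  Jun: +$881.48 → $1,162.52
  Jul: +$881.48 → $2,044.00
  Aug: +$881.48 − $559.80 → $2,365.68
  Sep: +$881.48 → $3,247.16
  Oct: +$881.48 − $3,888.24 → $240.40
  Nov: +$881.48 − $1,121.88 → $0.00
Lowest trial balance = -$40.64 (Apr)
Initial deposit = cushion − low point = $1,762.96 − (-$40.64) = $1,803.60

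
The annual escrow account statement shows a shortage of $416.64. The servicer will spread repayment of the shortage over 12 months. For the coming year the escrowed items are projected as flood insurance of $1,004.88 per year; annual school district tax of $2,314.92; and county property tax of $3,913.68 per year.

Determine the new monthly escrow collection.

Flood insurance = $1,004.88
School district tax = $2,314.92
County property tax = $3,913.68
Total per year = $7,233.48
Monthly escrow = $7,233.48 / 12 = $602.79
Shortage spread = $416.64 ÷ 12 = $34.72/mo
Adjusted monthly = $602.79 + $34.72 = $637.51

$637.51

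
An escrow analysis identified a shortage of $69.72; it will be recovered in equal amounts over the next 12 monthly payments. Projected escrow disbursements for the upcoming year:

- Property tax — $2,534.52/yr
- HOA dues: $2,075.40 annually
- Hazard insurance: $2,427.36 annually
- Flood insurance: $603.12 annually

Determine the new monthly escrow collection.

$642.51

Property tax — $2,534.52/yr
HOA dues — $2,075.40/yr
Hazard insurance — $2,427.36/yr
Flood insurance — $603.12/yr
Total per year = $2,534.52 + $2,075.40 + $2,427.36 + $603.12 = $7,640.40
Monthly escrow = $7,640.40 ÷ 12 = $636.70
Monthly shortage recovery: $69.72 ÷ 12 = $5.81
New monthly escrow = $636.70 + $5.81 = $642.51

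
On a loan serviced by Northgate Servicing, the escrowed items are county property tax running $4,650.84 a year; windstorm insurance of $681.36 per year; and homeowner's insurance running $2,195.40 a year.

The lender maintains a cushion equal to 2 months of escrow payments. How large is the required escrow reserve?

$1,254.60

County property tax — $4,650.84 per year
Windstorm insurance — $681.36 per year
Homeowner's insurance — $2,195.40 per year
Combined annual = $4,650.84 + $681.36 + $2,195.40 = $7,527.60
Base monthly escrow = $7,527.60 ÷ 12 = $627.30
Cushion = 2 × $627.30 = $1,254.60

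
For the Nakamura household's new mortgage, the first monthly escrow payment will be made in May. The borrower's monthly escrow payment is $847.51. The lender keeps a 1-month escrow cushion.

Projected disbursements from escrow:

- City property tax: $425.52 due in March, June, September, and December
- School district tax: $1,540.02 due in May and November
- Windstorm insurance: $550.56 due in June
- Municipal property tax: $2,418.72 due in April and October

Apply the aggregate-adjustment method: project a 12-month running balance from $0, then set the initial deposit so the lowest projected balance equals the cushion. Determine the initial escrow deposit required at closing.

$1,815.30

Cushion = 1 × $847.51 = $847.51
Trial balance (start $0, +$847.51 each month, − disbursements):
  May: +$847.51 − $1,540.02 → -$692.51
  Jun: +$847.51 − $976.08 → -$821.08
  Jul: +$847.51 → $26.43
  Aug: +$847.51 → $873.94
  Sep: +$847.51 − $425.52 → $1,295.93
  Oct: +$847.51 − $2,418.72 → -$275.28
  Nov: +$847.51 − $1,540.02 → -$967.79
  Dec: +$847.51 − $425.52 → -$545.80
  Jan: +$847.51 → $301.71
  Feb: +$847.51 → $1,149.22
  Mar: +$847.51 − $425.52 → $1,571.21
  Apr: +$847.51 − $2,418.72 → $0.00
Lowest trial balance = -$967.79 (Nov)
Initial deposit = cushion − low point = $847.51 − (-$967.79) = $1,815.30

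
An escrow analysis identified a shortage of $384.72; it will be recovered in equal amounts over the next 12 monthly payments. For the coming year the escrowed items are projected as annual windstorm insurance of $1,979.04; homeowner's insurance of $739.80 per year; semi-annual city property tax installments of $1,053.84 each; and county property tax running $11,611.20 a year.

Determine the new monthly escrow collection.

$1,401.87

Windstorm insurance = $1,979.04
Homeowner's insurance = $739.80
City property tax = $1,053.84 × 2 = $2,107.68
County property tax = $11,611.20
Total per year = $1,979.04 + $739.80 + $2,107.68 + $11,611.20 = $16,437.72
Monthly = $16,437.72 ÷ 12 = $1,369.81
Shortage spread = $384.72 ÷ 12 = $32.06/mo
Adjusted monthly = $1,369.81 + $32.06 = $1,401.87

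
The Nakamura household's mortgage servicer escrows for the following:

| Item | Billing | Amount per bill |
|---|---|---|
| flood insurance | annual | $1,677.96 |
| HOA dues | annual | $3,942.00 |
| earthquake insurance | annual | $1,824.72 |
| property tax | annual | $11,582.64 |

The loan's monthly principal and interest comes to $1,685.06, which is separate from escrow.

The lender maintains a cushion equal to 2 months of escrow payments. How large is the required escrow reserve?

Flood insurance — $1,677.96
HOA dues — $3,942.00
Earthquake insurance — $1,824.72
Property tax — $11,582.64
Total per year = $19,027.32
Monthly escrow = $19,027.32 ÷ 12 = $1,585.61
Reserve = 2 × $1,585.61 = $3,171.22

$3,171.22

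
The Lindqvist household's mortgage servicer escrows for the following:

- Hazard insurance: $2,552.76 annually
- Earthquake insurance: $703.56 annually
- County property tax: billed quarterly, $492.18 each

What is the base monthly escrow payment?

$435.42

Hazard insurance = $2,552.76/yr
Earthquake insurance = $703.56/yr
County property tax = $492.18 × 4 = $1,968.72/yr
Yearly total = $2,552.76 + $703.56 + $1,968.72 = $5,225.04
Base monthly escrow = $5,225.04 / 12 = $435.42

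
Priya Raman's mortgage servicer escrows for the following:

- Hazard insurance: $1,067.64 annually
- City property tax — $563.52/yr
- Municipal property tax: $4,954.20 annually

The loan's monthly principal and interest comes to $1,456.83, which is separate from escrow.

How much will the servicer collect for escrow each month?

$548.78

Hazard insurance = $1,067.64 annually
City property tax = $563.52 annually
Municipal property tax = $4,954.20 annually
Total per year = $1,067.64 + $563.52 + $4,954.20 = $6,585.36
Per month = $6,585.36 ÷ 12 = $548.78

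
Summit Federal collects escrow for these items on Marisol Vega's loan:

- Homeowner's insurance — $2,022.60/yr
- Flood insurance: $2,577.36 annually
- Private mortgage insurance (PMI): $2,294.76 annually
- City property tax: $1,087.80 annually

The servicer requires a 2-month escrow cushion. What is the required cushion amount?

Homeowner's insurance = $2,022.60 per year
Flood insurance = $2,577.36 per year
Private mortgage insurance (PMI) = $2,294.76 per year
City property tax = $1,087.80 per year
Total per year = $2,022.60 + $2,577.36 + $2,294.76 + $1,087.80 = $7,982.52
Base monthly escrow = $7,982.52 / 12 = $665.21
Reserve = 2 × $665.21 = $1,330.42

$1,330.42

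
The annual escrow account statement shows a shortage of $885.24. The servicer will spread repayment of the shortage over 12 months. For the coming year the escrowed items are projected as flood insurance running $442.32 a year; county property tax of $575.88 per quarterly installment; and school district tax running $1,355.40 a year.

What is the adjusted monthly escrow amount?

Flood insurance — $442.32
County property tax — $575.88 × 4 = $2,303.52
School district tax — $1,355.40
Total per year = $4,101.24
Monthly = $4,101.24 / 12 = $341.77
Shortage per month = $885.24 ÷ 12 = $73.77
New monthly escrow = $341.77 + $73.77 = $415.54

$415.54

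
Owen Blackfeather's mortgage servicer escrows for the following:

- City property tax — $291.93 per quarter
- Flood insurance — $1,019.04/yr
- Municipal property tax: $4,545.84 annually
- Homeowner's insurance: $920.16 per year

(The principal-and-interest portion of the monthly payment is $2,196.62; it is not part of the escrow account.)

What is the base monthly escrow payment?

City property tax — $291.93 × 4 = $1,167.72/yr
Flood insurance — $1,019.04/yr
Municipal property tax — $4,545.84/yr
Homeowner's insurance — $920.16/yr
Total per year = $7,652.76
Monthly = $7,652.76 / 12 = $637.73

$637.73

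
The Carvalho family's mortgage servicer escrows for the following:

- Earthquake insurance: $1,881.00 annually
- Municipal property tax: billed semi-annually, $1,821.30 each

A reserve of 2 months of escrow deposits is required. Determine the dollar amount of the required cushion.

$920.60

Earthquake insurance = $1,881.00
Municipal property tax = $1,821.30 × 2 = $3,642.60
Annual escrow total = $5,523.60
Monthly = $5,523.60 ÷ 12 = $460.30
Cushion = 2 × $460.30 = $920.60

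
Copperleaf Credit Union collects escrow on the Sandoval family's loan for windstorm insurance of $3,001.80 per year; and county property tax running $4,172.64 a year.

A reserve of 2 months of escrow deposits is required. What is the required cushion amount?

Windstorm insurance = $3,001.80
County property tax = $4,172.64
Yearly total = $7,174.44
Monthly = $7,174.44 / 12 = $597.87
Required cushion = 2 × $597.87 = $1,195.74

$1,195.74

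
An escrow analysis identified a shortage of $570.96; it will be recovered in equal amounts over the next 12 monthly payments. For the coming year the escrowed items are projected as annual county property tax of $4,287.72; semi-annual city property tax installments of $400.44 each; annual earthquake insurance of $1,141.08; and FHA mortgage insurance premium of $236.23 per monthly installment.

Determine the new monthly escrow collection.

County property tax — $4,287.72
City property tax — $400.44 × 2 = $800.88
Earthquake insurance — $1,141.08
FHA mortgage insurance premium — $236.23 × 12 = $2,834.76
Total annual escrow = $4,287.72 + $800.88 + $1,141.08 + $2,834.76 = $9,064.44
Monthly escrow = $9,064.44 ÷ 12 = $755.37
Shortage per month = $570.96 ÷ 12 = $47.58
New monthly escrow = $755.37 + $47.58 = $802.95

$802.95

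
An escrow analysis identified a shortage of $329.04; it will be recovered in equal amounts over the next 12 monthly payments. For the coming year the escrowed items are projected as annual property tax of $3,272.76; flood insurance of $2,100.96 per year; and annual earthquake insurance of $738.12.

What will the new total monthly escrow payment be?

$536.74

Property tax: $3,272.76/yr
Flood insurance: $2,100.96/yr
Earthquake insurance: $738.12/yr
Total annual escrow = $3,272.76 + $2,100.96 + $738.12 = $6,111.84
Per month = $6,111.84 ÷ 12 = $509.32
Shortage per month = $329.04 ÷ 12 = $27.42
New monthly escrow = $509.32 + $27.42 = $536.74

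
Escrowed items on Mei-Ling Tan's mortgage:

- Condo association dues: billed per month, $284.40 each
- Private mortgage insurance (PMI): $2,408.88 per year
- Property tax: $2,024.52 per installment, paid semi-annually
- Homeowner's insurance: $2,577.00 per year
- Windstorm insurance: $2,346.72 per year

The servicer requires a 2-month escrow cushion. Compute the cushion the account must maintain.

Condo association dues = $284.40 × 12 = $3,412.80 annually
Private mortgage insurance (PMI) = $2,408.88 annually
Property tax = $2,024.52 × 2 = $4,049.04 annually
Homeowner's insurance = $2,577.00 annually
Windstorm insurance = $2,346.72 annually
Total annual escrow = $14,794.44
Monthly = $14,794.44 ÷ 12 = $1,232.87
Required cushion = 2 × $1,232.87 = $2,465.74

$2,465.74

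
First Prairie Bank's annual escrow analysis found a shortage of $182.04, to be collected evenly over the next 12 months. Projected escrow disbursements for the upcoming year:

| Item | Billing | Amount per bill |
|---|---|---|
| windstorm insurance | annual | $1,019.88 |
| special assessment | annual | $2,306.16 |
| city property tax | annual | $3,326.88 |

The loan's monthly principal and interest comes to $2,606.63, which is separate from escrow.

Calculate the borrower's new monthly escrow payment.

$569.58

Windstorm insurance — $1,019.88 annually
Special assessment — $2,306.16 annually
City property tax — $3,326.88 annually
Yearly total = $1,019.88 + $2,306.16 + $3,326.88 = $6,652.92
Monthly escrow = $6,652.92 / 12 = $554.41
Shortage per month = $182.04 / 12 = $15.17
New monthly escrow = $554.41 + $15.17 = $569.58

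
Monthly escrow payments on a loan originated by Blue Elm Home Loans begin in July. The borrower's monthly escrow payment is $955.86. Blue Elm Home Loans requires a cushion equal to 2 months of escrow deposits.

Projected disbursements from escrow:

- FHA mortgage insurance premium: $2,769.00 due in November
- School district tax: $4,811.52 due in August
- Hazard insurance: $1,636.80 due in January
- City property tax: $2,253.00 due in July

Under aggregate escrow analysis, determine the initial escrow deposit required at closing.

$7,064.52

Cushion = 2 × $955.86 = $1,911.72
Trial balance (start $0, +$955.86 each month, − disbursements):
  Jul: +$955.86 − $2,253.00 → -$1,297.14
  Aug: +$955.86 − $4,811.52 → -$5,152.80
  Sep: +$955.86 → -$4,196.94
  Oct: +$955.86 → -$3,241.08
  Nov: +$955.86 − $2,769.00 → -$5,054.22
  Dec: +$955.86 → -$4,098.36
  Jan: +$955.86 − $1,636.80 → -$4,779.30
  Feb: +$955.86 → -$3,823.44
  Mar: +$955.86 → -$2,867.58
  Apr: +$955.86 → -$1,911.72
  May: +$955.86 → -$955.86
  Jun: +$955.86 → $0.00
Lowest trial balance = -$5,152.80 (Aug)
Initial deposit = cushion − low point = $1,911.72 − (-$5,152.80) = $7,064.52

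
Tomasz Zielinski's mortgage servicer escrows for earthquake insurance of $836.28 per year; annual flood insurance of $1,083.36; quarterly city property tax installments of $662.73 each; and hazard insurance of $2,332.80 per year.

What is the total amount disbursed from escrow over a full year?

$6,903.36

Earthquake insurance — $836.28 per year
Flood insurance — $1,083.36 per year
City property tax — $662.73 × 4 = $2,650.92 per year
Hazard insurance — $2,332.80 per year
Yearly total = $836.28 + $1,083.36 + $2,650.92 + $2,332.80 = $6,903.36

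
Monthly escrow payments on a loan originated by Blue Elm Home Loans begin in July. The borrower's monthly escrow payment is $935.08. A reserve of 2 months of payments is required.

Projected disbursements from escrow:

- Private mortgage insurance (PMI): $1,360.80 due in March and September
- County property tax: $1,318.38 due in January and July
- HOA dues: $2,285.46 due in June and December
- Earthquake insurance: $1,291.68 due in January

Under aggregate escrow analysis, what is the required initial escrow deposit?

Cushion = 2 × $935.08 = $1,870.16
Trial balance (start $0, +$935.08 each month, − disbursements):
  Jul: +$935.08 − $1,318.38 → -$383.30
  Aug: +$935.08 → $551.78
  Sep: +$935.08 − $1,360.80 → $126.06
  Oct: +$935.08 → $1,061.14
  Nov: +$935.08 → $1,996.22
  Dec: +$935.08 − $2,285.46 → $645.84
  Jan: +$935.08 − $2,610.06 → -$1,029.14
  Feb: +$935.08 → -$94.06
  Mar: +$935.08 − $1,360.80 → -$519.78
  Apr: +$935.08 → $415.30
  May: +$935.08 → $1,350.38
  Jun: +$935.08 − $2,285.46 → $0.00
Lowest trial balance = -$1,029.14 (Jan)
Initial deposit = cushion − low point = $1,870.16 − (-$1,029.14) = $2,899.30

$2,899.30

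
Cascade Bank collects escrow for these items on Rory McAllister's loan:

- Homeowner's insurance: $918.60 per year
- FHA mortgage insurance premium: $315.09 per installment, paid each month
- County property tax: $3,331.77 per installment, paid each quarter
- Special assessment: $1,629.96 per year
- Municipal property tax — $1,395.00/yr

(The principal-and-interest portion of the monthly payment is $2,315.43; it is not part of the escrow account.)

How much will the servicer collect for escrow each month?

Homeowner's insurance: $918.60
FHA mortgage insurance premium: $315.09 × 12 = $3,781.08
County property tax: $3,331.77 × 4 = $13,327.08
Special assessment: $1,629.96
Municipal property tax: $1,395.00
Annual escrow total = $918.60 + $3,781.08 + $13,327.08 + $1,629.96 + $1,395.00 = $21,051.72
Monthly escrow = $21,051.72 ÷ 12 = $1,754.31

$1,754.31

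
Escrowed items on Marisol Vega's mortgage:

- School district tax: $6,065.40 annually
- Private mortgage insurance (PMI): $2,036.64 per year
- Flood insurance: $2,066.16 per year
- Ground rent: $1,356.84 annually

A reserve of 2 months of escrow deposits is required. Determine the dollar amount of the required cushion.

$1,920.84

School district tax: $6,065.40 annually
Private mortgage insurance (PMI): $2,036.64 annually
Flood insurance: $2,066.16 annually
Ground rent: $1,356.84 annually
Annual escrow total = $6,065.40 + $2,036.64 + $2,066.16 + $1,356.84 = $11,525.04
Monthly = $11,525.04 / 12 = $960.42
Reserve = 2 × $960.42 = $1,920.84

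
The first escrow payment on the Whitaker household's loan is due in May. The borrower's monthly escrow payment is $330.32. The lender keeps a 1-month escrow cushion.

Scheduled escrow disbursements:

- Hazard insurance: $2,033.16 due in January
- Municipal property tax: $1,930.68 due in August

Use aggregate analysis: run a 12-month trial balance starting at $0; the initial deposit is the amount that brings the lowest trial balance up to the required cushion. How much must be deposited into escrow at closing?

Cushion = 1 × $330.32 = $330.32
Trial balance (start $0, +$330.32 each month, − disbursements):
  May: +$330.32 → $330.32
  Jun: +$330.32 → $660.64
  Jul: +$330.32 → $990.96
  Aug: +$330.32 − $1,930.68 → -$609.40
  Sep: +$330.32 → -$279.08
  Oct: +$330.32 → $51.24
  Nov: +$330.32 → $381.56
  Dec: +$330.32 → $711.88
  Jan: +$330.32 − $2,033.16 → -$990.96
  Feb: +$330.32 → -$660.64
  Mar: +$330.32 → -$330.32
  Apr: +$330.32 → $0.00
Lowest trial balance = -$990.96 (Jan)
Initial deposit = cushion − low point = $330.32 − (-$990.96) = $1,321.28

$1,321.28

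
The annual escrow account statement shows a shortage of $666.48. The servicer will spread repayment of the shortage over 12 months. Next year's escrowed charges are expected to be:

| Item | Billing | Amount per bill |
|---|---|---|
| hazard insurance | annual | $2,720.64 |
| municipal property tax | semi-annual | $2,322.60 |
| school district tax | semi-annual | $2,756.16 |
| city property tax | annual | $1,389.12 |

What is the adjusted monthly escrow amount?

Hazard insurance: $2,720.64
Municipal property tax: $2,322.60 × 2 = $4,645.20
School district tax: $2,756.16 × 2 = $5,512.32
City property tax: $1,389.12
Annual escrow total = $2,720.64 + $4,645.20 + $5,512.32 + $1,389.12 = $14,267.28
Monthly = $14,267.28 / 12 = $1,188.94
Monthly shortage recovery: $666.48 / 12 = $55.54
Adjusted monthly = $1,188.94 + $55.54 = $1,244.48

$1,244.48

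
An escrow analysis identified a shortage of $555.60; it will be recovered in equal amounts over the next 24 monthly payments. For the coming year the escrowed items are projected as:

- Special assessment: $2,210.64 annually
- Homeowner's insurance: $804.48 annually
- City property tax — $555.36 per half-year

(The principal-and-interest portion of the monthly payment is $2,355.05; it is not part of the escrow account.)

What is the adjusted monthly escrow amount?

$366.97

Special assessment — $2,210.64
Homeowner's insurance — $804.48
City property tax — $555.36 × 2 = $1,110.72
Total annual escrow = $4,125.84
Monthly = $4,125.84 ÷ 12 = $343.82
Monthly shortage recovery: $555.60 ÷ 24 = $23.15
New monthly escrow = $343.82 + $23.15 = $366.97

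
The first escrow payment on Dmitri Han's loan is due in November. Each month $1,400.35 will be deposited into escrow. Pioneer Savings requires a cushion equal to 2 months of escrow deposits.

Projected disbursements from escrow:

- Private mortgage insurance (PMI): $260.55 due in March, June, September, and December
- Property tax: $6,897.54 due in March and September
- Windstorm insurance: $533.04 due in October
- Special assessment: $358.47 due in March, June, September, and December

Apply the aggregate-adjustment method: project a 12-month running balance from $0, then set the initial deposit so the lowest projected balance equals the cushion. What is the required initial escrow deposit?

Cushion = 2 × $1,400.35 = $2,800.70
Trial balance (start $0, +$1,400.35 each month, − disbursements):
  Nov: +$1,400.35 → $1,400.35
  Dec: +$1,400.35 − $619.02 → $2,181.68
  Jan: +$1,400.35 → $3,582.03
  Feb: +$1,400.35 → $4,982.38
  Mar: +$1,400.35 − $7,516.56 → -$1,133.83
  Apr: +$1,400.35 → $266.52
  May: +$1,400.35 → $1,666.87
  Jun: +$1,400.35 − $619.02 → $2,448.20
  Jul: +$1,400.35 → $3,848.55
  Aug: +$1,400.35 → $5,248.90
  Sep: +$1,400.35 − $7,516.56 → -$867.31
  Oct: +$1,400.35 − $533.04 → $0.00
Lowest trial balance = -$1,133.83 (Mar)
Initial deposit = cushion − low point = $2,800.70 − (-$1,133.83) = $3,934.53

$3,934.53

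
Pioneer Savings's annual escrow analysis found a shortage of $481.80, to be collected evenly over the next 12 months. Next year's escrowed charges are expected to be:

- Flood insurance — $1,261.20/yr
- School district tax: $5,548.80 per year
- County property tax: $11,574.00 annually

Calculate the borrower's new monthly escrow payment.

Flood insurance — $1,261.20
School district tax — $5,548.80
County property tax — $11,574.00
Annual escrow total = $1,261.20 + $5,548.80 + $11,574.00 = $18,384.00
Base monthly escrow = $18,384.00 / 12 = $1,532.00
Shortage per month = $481.80 ÷ 12 = $40.15
Adjusted monthly = $1,532.00 + $40.15 = $1,572.15

$1,572.15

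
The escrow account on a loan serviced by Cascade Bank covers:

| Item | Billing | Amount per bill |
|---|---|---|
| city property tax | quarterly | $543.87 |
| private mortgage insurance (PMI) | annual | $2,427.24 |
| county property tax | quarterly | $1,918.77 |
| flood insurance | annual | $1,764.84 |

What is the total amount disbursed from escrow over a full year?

$14,042.64

City property tax — $543.87 × 4 = $2,175.48 per year
Private mortgage insurance (PMI) — $2,427.24 per year
County property tax — $1,918.77 × 4 = $7,675.08 per year
Flood insurance — $1,764.84 per year
Total per year = $14,042.64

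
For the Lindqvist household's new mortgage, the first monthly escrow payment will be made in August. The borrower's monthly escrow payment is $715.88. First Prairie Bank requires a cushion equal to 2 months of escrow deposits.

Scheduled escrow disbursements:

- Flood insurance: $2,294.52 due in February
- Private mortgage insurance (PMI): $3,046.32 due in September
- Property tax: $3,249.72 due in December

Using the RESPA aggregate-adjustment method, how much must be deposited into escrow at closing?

Cushion = 2 × $715.88 = $1,431.76
Trial balance (start $0, +$715.88 each month, − disbursements):
  Aug: +$715.88 → $715.88
  Sep: +$715.88 − $3,046.32 → -$1,614.56
  Oct: +$715.88 → -$898.68
  Nov: +$715.88 → -$182.80
  Dec: +$715.88 − $3,249.72 → -$2,716.64
  Jan: +$715.88 → -$2,000.76
  Feb: +$715.88 − $2,294.52 → -$3,579.40
  Mar: +$715.88 → -$2,863.52
  Apr: +$715.88 → -$2,147.64
  May: +$715.88 → -$1,431.76
  Jun: +$715.88 → -$715.88
  Jul: +$715.88 → $0.00
Lowest trial balance = -$3,579.40 (Feb)
Initial deposit = cushion − low point = $1,431.76 − (-$3,579.40) = $5,011.16

$5,011.16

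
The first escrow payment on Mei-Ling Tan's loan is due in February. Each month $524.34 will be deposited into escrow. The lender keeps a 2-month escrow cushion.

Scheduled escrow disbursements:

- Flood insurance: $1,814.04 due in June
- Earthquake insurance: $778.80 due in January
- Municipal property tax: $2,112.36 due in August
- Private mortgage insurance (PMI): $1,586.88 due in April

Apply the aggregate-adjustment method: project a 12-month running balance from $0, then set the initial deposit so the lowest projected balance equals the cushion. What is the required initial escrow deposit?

Cushion = 2 × $524.34 = $1,048.68
Trial balance (start $0, +$524.34 each month, − disbursements):
  Feb: +$524.34 → $524.34
  Mar: +$524.34 → $1,048.68
  Apr: +$524.34 − $1,586.88 → -$13.86
  May: +$524.34 → $510.48
  Jun: +$524.34 − $1,814.04 → -$779.22
  Jul: +$524.34 → -$254.88
  Aug: +$524.34 − $2,112.36 → -$1,842.90
  Sep: +$524.34 → -$1,318.56
  Oct: +$524.34 → -$794.22
  Nov: +$524.34 → -$269.88
  Dec: +$524.34 → $254.46
  Jan: +$524.34 − $778.80 → $0.00
Lowest trial balance = -$1,842.90 (Aug)
Initial deposit = cushion − low point = $1,048.68 − (-$1,842.90) = $2,891.58

$2,891.58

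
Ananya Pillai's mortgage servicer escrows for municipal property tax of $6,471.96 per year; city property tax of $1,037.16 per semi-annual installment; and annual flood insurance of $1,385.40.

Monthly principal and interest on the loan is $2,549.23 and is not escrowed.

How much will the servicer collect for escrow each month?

Municipal property tax: $6,471.96 per year
City property tax: $1,037.16 × 2 = $2,074.32 per year
Flood insurance: $1,385.40 per year
Total annual escrow = $9,931.68
Monthly = $9,931.68 ÷ 12 = $827.64

$827.64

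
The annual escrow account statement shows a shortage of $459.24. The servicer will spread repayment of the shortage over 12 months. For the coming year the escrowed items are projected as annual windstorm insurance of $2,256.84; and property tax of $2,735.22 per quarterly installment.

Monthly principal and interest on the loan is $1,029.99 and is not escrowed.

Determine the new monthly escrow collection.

Windstorm insurance = $2,256.84
Property tax = $2,735.22 × 4 = $10,940.88
Total per year = $2,256.84 + $10,940.88 = $13,197.72
Monthly escrow = $13,197.72 / 12 = $1,099.81
Monthly shortage recovery: $459.24 ÷ 12 = $38.27
Adjusted monthly = $1,099.81 + $38.27 = $1,138.08

$1,138.08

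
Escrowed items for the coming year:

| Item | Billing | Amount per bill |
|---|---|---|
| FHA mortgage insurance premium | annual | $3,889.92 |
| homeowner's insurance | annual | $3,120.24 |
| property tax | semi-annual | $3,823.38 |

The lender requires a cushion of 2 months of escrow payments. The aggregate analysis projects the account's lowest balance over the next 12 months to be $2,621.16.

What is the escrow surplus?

FHA mortgage insurance premium — $3,889.92 annually
Homeowner's insurance — $3,120.24 annually
Property tax — $3,823.38 × 2 = $7,646.76 annually
Combined annual = $3,889.92 + $3,120.24 + $7,646.76 = $14,656.92
Per month = $14,656.92 ÷ 12 = $1,221.41
Cushion = 2 × $1,221.41 = $2,442.82
Surplus = $2,621.16 − $2,442.82 = $178.34

$178.34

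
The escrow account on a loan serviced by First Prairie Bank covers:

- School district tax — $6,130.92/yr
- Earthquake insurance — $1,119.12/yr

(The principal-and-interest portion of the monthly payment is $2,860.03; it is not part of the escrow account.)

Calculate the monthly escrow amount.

School district tax: $6,130.92/yr
Earthquake insurance: $1,119.12/yr
Combined annual = $7,250.04
Monthly = $7,250.04 ÷ 12 = $604.17

$604.17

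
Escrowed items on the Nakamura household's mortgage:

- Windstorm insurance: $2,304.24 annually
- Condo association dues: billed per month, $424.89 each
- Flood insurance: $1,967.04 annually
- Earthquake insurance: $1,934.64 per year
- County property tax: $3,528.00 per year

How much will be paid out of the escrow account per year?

Windstorm insurance — $2,304.24 annually
Condo association dues — $424.89 × 12 = $5,098.68 annually
Flood insurance — $1,967.04 annually
Earthquake insurance — $1,934.64 annually
County property tax — $3,528.00 annually
Yearly total = $2,304.24 + $5,098.68 + $1,967.04 + $1,934.64 + $3,528.00 = $14,832.60

$14,832.60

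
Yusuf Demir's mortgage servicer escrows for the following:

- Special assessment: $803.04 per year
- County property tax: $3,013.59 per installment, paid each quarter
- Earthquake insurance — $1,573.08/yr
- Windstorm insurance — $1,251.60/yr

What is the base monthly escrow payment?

Special assessment: $803.04 annually
County property tax: $3,013.59 × 4 = $12,054.36 annually
Earthquake insurance: $1,573.08 annually
Windstorm insurance: $1,251.60 annually
Total per year = $803.04 + $12,054.36 + $1,573.08 + $1,251.60 = $15,682.08
Monthly = $15,682.08 / 12 = $1,306.84

$1,306.84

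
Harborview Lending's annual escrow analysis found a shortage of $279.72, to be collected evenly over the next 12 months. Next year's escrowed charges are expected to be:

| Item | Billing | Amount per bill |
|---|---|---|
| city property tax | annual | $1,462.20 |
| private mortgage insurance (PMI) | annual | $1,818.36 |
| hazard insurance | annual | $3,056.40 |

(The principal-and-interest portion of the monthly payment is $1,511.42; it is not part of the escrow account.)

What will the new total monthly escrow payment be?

City property tax = $1,462.20 annually
Private mortgage insurance (PMI) = $1,818.36 annually
Hazard insurance = $3,056.40 annually
Annual escrow total = $1,462.20 + $1,818.36 + $3,056.40 = $6,336.96
Base monthly escrow = $6,336.96 ÷ 12 = $528.08
Monthly shortage recovery: $279.72 / 12 = $23.31
Adjusted monthly = $528.08 + $23.31 = $551.39

$551.39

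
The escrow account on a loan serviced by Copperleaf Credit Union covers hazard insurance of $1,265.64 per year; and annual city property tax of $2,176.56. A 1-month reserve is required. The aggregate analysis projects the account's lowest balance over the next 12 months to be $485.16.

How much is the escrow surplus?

$198.31

Hazard insurance — $1,265.64/yr
City property tax — $2,176.56/yr
Annual escrow total = $3,442.20
Monthly escrow = $3,442.20 ÷ 12 = $286.85
Required cushion = 1 × $286.85 = $286.85
Surplus = $485.16 − $286.85 = $198.31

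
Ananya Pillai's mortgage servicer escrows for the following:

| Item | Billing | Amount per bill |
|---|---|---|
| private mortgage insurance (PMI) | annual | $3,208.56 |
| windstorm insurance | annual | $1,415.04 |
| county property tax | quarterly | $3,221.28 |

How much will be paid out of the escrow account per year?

$17,508.72

Private mortgage insurance (PMI) = $3,208.56 per year
Windstorm insurance = $1,415.04 per year
County property tax = $3,221.28 × 4 = $12,885.12 per year
Annual escrow total = $17,508.72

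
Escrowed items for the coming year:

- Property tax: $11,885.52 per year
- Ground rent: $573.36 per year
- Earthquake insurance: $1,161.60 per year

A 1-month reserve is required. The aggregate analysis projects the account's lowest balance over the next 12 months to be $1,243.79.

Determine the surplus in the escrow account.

$108.75

Property tax — $11,885.52 annually
Ground rent — $573.36 annually
Earthquake insurance — $1,161.60 annually
Total annual escrow = $11,885.52 + $573.36 + $1,161.60 = $13,620.48
Per month = $13,620.48 / 12 = $1,135.04
Required reserve = 1 × $1,135.04 = $1,135.04
Surplus = $1,243.79 − $1,135.04 = $108.75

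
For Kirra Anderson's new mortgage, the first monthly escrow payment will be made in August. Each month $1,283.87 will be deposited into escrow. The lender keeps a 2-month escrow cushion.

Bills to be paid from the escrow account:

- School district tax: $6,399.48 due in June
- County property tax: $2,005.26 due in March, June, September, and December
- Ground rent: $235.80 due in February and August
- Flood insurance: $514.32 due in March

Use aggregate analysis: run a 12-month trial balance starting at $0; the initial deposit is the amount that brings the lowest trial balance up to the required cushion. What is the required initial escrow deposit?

$3,851.61

Cushion = 2 × $1,283.87 = $2,567.74
Trial balance (start $0, +$1,283.87 each month, − disbursements):
  Aug: +$1,283.87 − $235.80 → $1,048.07
  Sep: +$1,283.87 − $2,005.26 → $326.68
  Oct: +$1,283.87 → $1,610.55
  Nov: +$1,283.87 → $2,894.42
  Dec: +$1,283.87 − $2,005.26 → $2,173.03
  Jan: +$1,283.87 → $3,456.90
  Feb: +$1,283.87 − $235.80 → $4,504.97
  Mar: +$1,283.87 − $2,519.58 → $3,269.26
  Apr: +$1,283.87 → $4,553.13
  May: +$1,283.87 → $5,837.00
  Jun: +$1,283.87 − $8,404.74 → -$1,283.87
  Jul: +$1,283.87 → $0.00
Lowest trial balance = -$1,283.87 (Jun)
Initial deposit = cushion − low point = $2,567.74 − (-$1,283.87) = $3,851.61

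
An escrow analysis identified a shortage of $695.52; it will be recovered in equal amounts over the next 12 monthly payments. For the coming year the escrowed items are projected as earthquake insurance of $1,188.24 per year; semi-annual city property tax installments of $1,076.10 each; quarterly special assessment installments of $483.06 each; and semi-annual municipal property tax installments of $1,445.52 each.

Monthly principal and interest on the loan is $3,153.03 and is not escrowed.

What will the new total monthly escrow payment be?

Earthquake insurance: $1,188.24 per year
City property tax: $1,076.10 × 2 = $2,152.20 per year
Special assessment: $483.06 × 4 = $1,932.24 per year
Municipal property tax: $1,445.52 × 2 = $2,891.04 per year
Annual escrow total = $8,163.72
Monthly escrow = $8,163.72 / 12 = $680.31
Shortage spread = $695.52 / 12 = $57.96/mo
New monthly escrow = $680.31 + $57.96 = $738.27

$738.27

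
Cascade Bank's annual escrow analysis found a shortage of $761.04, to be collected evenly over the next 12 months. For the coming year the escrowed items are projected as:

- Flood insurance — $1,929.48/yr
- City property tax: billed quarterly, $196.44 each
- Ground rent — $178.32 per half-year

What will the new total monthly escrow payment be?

$319.41

Flood insurance = $1,929.48 per year
City property tax = $196.44 × 4 = $785.76 per year
Ground rent = $178.32 × 2 = $356.64 per year
Total annual escrow = $1,929.48 + $785.76 + $356.64 = $3,071.88
Monthly = $3,071.88 / 12 = $255.99
Shortage spread = $761.04 / 12 = $63.42/mo
New monthly escrow = $255.99 + $63.42 = $319.41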